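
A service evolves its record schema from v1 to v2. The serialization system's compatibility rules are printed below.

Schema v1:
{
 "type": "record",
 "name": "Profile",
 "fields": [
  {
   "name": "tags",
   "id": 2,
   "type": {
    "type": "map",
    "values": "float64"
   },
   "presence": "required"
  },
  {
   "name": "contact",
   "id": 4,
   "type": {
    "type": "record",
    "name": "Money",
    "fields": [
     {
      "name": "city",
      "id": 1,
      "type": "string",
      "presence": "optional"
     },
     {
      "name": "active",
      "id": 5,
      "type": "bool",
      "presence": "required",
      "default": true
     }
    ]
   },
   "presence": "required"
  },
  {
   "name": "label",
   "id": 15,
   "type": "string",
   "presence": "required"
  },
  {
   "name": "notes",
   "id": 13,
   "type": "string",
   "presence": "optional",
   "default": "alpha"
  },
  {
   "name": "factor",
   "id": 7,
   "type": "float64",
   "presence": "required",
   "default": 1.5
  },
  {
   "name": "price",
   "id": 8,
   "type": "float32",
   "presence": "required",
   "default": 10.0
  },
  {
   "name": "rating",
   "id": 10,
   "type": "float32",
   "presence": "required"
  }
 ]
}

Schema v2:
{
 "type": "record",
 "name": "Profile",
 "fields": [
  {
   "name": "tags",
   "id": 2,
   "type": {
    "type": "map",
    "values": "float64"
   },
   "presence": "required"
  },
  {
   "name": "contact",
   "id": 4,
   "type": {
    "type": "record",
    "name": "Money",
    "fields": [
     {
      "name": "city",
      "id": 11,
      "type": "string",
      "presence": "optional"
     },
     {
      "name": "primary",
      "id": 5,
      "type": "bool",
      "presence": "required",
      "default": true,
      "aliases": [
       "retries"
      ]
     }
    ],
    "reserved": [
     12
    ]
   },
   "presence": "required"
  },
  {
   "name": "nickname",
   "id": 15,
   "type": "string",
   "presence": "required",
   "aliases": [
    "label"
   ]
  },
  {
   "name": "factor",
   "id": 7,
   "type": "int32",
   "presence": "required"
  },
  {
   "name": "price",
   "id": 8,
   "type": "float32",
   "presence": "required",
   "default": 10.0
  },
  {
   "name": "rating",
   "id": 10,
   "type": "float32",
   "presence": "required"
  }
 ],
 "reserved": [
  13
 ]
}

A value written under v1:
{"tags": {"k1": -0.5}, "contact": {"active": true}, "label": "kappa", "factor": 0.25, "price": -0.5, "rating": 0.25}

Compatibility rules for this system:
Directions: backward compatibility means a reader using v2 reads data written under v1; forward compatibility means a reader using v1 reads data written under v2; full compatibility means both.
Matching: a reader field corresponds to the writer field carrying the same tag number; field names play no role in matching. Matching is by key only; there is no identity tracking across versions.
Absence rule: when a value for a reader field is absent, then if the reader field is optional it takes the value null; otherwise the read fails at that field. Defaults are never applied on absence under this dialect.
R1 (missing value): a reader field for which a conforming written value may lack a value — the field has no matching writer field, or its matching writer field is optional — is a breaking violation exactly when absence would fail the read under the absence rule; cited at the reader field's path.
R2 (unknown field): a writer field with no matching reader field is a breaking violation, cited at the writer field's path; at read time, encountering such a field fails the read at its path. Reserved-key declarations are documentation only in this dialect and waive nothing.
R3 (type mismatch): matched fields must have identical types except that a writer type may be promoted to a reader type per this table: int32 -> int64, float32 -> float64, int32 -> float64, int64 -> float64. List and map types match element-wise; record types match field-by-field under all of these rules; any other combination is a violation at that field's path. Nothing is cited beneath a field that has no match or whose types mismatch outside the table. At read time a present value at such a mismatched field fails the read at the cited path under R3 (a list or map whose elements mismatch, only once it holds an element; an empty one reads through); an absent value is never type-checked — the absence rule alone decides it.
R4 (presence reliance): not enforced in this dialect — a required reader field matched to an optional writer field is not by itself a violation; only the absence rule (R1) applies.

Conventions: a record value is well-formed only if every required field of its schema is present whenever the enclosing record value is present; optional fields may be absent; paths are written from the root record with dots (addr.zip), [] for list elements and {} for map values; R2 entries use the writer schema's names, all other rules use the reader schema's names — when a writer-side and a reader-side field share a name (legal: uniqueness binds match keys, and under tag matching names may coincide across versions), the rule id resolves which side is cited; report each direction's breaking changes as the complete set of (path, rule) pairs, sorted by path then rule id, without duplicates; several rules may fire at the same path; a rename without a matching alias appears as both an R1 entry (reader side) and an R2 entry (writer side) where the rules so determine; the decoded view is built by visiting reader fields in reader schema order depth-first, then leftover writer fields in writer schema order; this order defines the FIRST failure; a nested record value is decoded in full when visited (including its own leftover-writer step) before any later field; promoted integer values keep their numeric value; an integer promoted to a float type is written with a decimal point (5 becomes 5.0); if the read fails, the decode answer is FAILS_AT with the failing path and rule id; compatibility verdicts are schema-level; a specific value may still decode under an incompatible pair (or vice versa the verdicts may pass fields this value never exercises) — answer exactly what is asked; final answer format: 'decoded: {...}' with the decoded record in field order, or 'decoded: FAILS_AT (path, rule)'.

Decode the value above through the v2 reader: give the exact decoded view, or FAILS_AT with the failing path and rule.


decoded: FAILS_AT (factor, R3)

in Profile below, arrows point writer -> reader
migrating the Profile value to v2:
  tags := {"k1": -0.5}
  contact.city := null (absent, optional -> null)
  contact.primary := true (from writer active)
  nickname := "kappa" (from writer label)
  read fails at factor under R3
  => FAILS_AT (factor, R3)
the other Profile changes do not affect what is asked:
  renamed field active to primary in record Money -> triggers nothing under the printed rules; the Profile answer is the same either way
  renamed field label to nickname in record Profile (alias label declared on the renamed field) -> triggers nothing under the printed rules; the Profile answer is the same either way
  removed field notes from record Profile (its key 13 joins the reserved list) -> shifts the Profile verdicts, not this decode
  field city in record Money: tag 1 changed to 11 -> shifts the Profile verdicts, not this decode


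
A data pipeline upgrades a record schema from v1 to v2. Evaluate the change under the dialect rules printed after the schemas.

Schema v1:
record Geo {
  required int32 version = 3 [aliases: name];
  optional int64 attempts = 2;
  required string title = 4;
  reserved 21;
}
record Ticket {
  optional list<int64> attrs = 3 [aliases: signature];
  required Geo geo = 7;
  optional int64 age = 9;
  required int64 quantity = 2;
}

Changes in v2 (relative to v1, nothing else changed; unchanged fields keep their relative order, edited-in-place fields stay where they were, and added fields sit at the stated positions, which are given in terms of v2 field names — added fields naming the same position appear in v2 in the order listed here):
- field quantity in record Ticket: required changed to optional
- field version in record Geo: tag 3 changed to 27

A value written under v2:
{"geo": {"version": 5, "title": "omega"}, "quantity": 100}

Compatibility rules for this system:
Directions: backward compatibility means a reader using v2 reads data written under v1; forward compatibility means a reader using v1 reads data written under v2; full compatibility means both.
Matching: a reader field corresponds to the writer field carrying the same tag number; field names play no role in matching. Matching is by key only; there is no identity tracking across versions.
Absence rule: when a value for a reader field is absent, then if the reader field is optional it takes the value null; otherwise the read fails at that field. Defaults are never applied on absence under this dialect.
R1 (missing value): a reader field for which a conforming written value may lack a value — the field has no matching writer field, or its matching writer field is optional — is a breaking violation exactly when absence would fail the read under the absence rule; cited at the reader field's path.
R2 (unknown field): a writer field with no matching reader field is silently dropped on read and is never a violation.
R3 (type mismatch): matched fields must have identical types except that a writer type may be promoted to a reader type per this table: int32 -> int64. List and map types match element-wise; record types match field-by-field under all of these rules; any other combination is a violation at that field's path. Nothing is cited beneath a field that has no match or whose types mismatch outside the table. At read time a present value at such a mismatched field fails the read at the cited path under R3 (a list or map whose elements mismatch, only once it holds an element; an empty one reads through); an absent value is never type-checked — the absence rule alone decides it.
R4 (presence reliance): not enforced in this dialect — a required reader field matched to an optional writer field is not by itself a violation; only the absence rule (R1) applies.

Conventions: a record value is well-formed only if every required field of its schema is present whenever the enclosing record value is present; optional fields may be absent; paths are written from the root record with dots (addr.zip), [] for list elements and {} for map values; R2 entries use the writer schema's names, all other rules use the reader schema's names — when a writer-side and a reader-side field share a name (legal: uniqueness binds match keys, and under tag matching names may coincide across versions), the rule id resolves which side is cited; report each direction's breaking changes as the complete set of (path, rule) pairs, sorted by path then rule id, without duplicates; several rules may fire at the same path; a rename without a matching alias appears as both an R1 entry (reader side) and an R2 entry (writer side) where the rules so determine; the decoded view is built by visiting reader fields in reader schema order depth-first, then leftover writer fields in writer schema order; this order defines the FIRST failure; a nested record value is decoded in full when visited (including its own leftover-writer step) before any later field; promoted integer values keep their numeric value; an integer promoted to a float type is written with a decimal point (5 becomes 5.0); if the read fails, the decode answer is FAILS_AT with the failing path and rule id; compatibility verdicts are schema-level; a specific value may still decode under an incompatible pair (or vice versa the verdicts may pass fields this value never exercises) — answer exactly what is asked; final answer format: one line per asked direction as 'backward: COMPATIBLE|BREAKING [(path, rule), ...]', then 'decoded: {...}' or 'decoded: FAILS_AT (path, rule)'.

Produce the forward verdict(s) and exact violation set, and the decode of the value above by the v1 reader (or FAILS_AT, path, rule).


the writer's type comes first in each Ticket pair
forward pass over Ticket, reader schema v1, writer schema v2:
  attrs: list<int64> -> list<int64>, writer optional; from attrs
  geo: Geo -> Geo, writer required; from geo
  age: int64 -> int64, writer optional; from age
  quantity: int64 -> int64, writer optional; from quantity
  no writer field matches reader geo.version
  geo.attempts: int64 -> int64, writer optional; from geo.attempts
  geo.title: string -> string, writer required; from geo.title
  geo.version (writer side), unknown to reader
  R1 fires at geo.version
  R1 fires at quantity
  => forward: BREAKING (2)
migrating the Ticket value to v1:
  attrs := null (not supplied -> null)
  read fails at geo.version under R1 (no fill)
  => FAILS_AT (geo.version, R1)

forward: BREAKING [(geo.version, R1), (quantity, R1)]; decoded: FAILS_AT (geo.version, R1)


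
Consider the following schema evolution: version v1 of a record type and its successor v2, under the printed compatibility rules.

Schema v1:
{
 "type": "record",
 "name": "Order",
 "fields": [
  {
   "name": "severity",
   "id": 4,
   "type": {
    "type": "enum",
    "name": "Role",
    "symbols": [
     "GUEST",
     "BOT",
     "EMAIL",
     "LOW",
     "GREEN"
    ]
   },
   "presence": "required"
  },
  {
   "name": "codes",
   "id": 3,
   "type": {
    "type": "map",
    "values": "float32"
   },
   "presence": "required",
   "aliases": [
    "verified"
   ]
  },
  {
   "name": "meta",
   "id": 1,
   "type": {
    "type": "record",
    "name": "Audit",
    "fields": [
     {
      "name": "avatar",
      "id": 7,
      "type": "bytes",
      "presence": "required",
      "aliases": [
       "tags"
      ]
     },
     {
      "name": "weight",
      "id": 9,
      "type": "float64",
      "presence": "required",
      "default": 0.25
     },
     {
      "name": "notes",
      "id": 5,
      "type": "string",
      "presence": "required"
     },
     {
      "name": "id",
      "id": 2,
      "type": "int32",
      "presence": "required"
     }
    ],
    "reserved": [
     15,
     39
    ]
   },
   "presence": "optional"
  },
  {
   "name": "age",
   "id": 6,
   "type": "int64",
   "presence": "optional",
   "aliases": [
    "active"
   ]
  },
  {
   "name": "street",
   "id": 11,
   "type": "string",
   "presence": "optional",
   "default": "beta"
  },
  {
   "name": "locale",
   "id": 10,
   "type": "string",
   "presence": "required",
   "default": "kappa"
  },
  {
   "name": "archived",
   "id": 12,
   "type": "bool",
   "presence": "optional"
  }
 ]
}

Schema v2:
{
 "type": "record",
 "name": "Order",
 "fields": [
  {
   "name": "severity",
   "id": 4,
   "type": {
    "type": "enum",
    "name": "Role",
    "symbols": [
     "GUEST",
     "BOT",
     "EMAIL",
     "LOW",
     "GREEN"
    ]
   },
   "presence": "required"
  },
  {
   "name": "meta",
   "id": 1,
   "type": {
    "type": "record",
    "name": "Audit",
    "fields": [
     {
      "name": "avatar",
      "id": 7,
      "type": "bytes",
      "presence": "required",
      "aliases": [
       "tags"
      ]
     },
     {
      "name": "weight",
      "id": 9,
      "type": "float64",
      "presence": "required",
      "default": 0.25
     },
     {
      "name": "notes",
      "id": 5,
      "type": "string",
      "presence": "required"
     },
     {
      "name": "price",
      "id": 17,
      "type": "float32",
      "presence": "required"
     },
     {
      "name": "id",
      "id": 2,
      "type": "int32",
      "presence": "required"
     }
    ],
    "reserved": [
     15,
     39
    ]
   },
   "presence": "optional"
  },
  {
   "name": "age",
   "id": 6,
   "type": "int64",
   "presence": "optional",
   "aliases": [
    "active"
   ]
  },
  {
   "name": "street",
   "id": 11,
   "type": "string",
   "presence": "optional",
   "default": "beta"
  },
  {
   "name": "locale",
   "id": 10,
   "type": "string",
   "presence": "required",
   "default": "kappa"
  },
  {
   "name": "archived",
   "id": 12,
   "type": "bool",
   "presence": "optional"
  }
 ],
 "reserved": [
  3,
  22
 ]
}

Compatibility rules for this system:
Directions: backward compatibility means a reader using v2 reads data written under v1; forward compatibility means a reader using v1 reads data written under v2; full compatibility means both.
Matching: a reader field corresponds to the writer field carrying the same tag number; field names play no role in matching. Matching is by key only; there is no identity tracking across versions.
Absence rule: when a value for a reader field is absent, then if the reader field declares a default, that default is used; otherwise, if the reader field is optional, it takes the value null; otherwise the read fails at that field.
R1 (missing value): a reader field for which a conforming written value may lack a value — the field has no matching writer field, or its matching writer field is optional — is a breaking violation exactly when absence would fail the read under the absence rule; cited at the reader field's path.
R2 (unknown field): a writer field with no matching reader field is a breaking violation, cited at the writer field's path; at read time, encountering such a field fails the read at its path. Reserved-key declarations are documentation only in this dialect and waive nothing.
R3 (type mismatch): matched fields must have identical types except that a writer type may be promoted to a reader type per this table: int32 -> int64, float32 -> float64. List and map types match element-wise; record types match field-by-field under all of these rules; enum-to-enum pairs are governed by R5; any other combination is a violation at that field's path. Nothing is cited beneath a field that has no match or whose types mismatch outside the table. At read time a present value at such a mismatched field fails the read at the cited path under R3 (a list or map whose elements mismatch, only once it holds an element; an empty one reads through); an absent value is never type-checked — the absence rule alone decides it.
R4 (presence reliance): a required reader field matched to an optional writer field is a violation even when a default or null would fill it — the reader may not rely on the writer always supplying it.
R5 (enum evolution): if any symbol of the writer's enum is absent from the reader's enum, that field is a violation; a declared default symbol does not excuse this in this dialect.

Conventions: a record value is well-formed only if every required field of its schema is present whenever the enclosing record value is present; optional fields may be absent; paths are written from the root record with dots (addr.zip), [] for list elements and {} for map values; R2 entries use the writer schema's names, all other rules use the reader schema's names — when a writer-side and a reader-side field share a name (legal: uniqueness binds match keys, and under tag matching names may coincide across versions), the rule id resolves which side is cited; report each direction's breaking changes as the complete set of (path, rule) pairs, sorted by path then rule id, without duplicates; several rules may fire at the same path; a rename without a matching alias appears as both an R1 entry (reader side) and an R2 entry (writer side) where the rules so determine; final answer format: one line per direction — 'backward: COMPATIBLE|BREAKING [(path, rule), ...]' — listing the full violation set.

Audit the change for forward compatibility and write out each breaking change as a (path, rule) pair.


the writer's type comes first in each Order pair
forward on Order — v1 reading data written by v2:
  writer required, Role -> Role: reader severity maps from writer severity
  no writer field matches reader codes
  writer optional, Audit -> Audit: reader meta maps from writer meta
  writer optional, int64 -> int64: reader age maps from writer age
  writer optional, string -> string: reader street maps from writer street
  writer required, string -> string: reader locale maps from writer locale
  writer optional, bool -> bool: reader archived maps from writer archived
  writer required, bytes -> bytes: reader meta.avatar maps from writer meta.avatar
  writer required, float64 -> float64: reader meta.weight maps from writer meta.weight
  writer required, string -> string: reader meta.notes maps from writer meta.notes
  writer required, int32 -> int32: reader meta.id maps from writer meta.id
  writer field meta.price has no reader counterpart
  breaking: (codes, R1)
  breaking: (meta.price, R2)
  => forward verdict for Order: BREAKING, 2 violation(s)

forward: BREAKING [(codes, R1), (meta.price, R2)]


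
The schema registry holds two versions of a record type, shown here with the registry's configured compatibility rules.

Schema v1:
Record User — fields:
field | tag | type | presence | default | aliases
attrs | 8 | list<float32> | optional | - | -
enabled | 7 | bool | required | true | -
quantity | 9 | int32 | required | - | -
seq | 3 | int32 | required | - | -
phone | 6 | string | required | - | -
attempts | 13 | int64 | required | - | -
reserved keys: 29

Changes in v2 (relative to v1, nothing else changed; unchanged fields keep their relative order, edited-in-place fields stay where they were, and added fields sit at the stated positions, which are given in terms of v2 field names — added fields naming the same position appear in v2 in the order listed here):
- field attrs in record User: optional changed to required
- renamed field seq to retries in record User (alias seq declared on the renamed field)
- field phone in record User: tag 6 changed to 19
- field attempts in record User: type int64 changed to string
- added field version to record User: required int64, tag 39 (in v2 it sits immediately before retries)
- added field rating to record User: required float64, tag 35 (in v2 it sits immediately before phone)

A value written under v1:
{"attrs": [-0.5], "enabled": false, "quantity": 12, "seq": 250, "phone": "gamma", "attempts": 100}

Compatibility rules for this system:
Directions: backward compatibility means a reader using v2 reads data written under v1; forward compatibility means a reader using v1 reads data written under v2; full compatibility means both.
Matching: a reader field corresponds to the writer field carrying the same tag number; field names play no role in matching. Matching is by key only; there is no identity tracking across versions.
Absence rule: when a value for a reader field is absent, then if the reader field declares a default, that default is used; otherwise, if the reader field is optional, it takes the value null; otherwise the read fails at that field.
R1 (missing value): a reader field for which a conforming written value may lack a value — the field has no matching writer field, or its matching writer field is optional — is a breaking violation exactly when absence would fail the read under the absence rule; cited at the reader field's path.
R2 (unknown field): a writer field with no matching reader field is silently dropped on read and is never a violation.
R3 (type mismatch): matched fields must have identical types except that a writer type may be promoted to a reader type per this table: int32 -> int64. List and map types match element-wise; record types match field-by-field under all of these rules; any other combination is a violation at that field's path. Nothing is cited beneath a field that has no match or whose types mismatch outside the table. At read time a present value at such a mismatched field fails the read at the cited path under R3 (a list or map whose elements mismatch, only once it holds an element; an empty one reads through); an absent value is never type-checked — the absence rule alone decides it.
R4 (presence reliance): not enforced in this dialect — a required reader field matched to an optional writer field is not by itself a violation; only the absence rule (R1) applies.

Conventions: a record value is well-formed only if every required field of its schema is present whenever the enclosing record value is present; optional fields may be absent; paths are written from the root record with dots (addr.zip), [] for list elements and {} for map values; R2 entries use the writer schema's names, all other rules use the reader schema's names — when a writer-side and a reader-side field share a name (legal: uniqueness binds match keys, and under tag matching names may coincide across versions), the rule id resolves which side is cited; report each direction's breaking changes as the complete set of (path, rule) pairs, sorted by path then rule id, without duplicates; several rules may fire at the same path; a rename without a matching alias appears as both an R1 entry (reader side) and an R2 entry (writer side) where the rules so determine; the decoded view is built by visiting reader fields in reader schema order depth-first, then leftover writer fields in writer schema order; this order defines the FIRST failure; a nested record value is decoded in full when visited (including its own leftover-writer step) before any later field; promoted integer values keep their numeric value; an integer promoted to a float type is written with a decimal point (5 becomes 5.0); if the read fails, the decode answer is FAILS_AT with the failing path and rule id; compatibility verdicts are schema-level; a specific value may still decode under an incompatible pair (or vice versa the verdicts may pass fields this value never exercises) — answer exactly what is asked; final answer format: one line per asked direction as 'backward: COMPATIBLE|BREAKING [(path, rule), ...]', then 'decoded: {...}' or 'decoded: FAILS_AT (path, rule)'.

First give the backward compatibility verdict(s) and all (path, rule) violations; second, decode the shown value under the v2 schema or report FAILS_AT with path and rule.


backward: BREAKING [(attempts, R3), (attrs, R1), (phone, R1), (rating, R1), (version, R1)]; decoded: FAILS_AT (version, R1)

each type pair in User: writer, then reader
backward for User (reader v2, writer v1):
  attrs <- attrs (list<float32> -> list<float32>, writer optional)
  enabled <- enabled (bool -> bool, writer required)
  quantity <- quantity (int32 -> int32, writer required)
  version: no writer match
  retries <- seq (int32 -> int32, writer required)
  rating: no writer match
  phone: no writer match
  attempts <- attempts (int64 -> string, writer required)
  writer phone: unknown to reader
  breaking: (attempts, R3)
  breaking: (attrs, R1)
  breaking: (phone, R1)
  breaking: (rating, R1)
  breaking: (version, R1)
  => backward verdict for User: BREAKING, 5 violation(s)
decoding the User value with the v2 reader:
  attrs := [-0.5]
  enabled := false
  quantity := 12
  read fails at version under R1 (no fill)
  => FAILS_AT (version, R1)
checking off the User differences that do not matter here:
  renamed field seq to retries in record User (alias seq declared on the renamed field) -> triggers nothing under User's printed rules — same verdict


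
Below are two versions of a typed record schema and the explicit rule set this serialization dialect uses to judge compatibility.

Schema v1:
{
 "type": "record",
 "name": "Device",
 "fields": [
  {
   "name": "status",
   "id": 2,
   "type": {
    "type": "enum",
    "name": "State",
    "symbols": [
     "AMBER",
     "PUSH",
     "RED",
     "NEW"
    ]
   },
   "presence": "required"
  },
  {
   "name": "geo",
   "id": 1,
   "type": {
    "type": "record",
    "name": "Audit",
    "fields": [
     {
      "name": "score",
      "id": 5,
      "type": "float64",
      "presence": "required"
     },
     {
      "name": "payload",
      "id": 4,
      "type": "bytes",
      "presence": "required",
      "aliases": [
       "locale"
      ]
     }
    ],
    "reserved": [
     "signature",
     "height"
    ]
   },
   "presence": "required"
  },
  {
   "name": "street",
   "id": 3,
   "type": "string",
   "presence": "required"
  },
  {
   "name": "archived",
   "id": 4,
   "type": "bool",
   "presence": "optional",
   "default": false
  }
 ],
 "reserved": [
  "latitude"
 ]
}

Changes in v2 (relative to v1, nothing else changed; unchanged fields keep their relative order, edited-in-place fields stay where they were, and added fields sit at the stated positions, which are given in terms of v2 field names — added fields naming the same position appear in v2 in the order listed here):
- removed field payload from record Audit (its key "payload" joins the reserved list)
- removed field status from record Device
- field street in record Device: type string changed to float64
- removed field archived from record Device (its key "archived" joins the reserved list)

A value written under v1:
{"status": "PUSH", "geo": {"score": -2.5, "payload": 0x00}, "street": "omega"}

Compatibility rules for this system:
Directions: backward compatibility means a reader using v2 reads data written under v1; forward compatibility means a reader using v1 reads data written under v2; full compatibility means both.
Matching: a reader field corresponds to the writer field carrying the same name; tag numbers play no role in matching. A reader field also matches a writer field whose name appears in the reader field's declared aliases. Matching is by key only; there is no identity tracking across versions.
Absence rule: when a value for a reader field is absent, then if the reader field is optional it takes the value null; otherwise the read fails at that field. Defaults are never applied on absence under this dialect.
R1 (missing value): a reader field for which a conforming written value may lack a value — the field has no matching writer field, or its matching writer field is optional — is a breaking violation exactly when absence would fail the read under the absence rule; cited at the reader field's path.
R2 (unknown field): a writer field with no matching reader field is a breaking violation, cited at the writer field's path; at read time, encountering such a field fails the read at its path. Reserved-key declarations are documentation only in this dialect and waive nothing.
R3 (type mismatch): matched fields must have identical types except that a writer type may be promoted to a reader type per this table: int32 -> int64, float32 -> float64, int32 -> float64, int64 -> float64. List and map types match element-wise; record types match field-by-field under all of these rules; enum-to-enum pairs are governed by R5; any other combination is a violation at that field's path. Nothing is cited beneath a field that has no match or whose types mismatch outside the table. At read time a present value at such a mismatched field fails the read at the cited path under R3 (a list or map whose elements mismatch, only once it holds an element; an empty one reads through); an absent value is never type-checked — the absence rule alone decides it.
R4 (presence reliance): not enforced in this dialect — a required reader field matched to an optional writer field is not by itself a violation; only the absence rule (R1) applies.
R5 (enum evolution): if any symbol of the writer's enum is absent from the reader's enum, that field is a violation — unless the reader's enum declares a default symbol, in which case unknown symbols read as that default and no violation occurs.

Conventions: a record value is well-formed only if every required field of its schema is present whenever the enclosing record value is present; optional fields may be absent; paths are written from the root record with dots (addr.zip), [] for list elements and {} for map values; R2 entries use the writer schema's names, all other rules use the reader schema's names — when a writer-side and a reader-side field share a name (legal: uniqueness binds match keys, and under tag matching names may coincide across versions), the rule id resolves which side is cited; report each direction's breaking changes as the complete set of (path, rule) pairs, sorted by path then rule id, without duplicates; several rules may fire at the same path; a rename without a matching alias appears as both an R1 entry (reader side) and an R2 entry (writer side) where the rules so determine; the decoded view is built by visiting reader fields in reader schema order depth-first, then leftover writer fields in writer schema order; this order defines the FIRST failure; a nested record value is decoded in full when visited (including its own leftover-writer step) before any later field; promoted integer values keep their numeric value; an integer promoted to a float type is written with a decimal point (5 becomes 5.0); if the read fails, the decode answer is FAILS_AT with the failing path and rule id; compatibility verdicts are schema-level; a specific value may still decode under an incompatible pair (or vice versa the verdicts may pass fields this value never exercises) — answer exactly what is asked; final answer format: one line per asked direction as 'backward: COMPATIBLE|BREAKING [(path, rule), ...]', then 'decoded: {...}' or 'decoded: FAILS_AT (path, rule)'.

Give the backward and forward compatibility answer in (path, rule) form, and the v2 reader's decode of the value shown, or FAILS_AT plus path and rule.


in Device below, arrows point writer -> reader
backward on Device — v2 reading data written by v1:
  geo: paired with writer geo (Audit -> Audit; writer required)
  street: paired with writer street (string -> float64; writer required)
  writer field status has no reader counterpart
  writer field archived has no reader counterpart
  geo.score: paired with writer geo.score (float64 -> float64; writer required)
  writer field geo.payload has no reader counterpart
  R2 fires at archived
  R2 fires at geo.payload
  R2 fires at status
  R3 fires at street
  => 4 violation(s): backward is BREAKING for Device
forward on Device — v1 reading data written by v2:
  status has no writer counterpart
  geo: paired with writer geo (Audit -> Audit; writer required)
  street: paired with writer street (float64 -> string; writer required)
  archived has no writer counterpart
  geo.score: paired with writer geo.score (float64 -> float64; writer required)
  geo.payload has no writer counterpart
  R1 fires at geo.payload
  R1 fires at status
  R3 fires at street
  => 3 violation(s): forward is BREAKING for Device
decode walk for Device under reader schema v2:
  geo.score := -2.5
  read fails at geo.payload under R2 (unknown field)
  => FAILS_AT (geo.payload, R2)

backward: BREAKING [(archived, R2), (geo.payload, R2), (status, R2), (street, R3)]; forward: BREAKING [(geo.payload, R1), (status, R1), (street, R3)]; decoded: FAILS_AT (geo.payload, R2)


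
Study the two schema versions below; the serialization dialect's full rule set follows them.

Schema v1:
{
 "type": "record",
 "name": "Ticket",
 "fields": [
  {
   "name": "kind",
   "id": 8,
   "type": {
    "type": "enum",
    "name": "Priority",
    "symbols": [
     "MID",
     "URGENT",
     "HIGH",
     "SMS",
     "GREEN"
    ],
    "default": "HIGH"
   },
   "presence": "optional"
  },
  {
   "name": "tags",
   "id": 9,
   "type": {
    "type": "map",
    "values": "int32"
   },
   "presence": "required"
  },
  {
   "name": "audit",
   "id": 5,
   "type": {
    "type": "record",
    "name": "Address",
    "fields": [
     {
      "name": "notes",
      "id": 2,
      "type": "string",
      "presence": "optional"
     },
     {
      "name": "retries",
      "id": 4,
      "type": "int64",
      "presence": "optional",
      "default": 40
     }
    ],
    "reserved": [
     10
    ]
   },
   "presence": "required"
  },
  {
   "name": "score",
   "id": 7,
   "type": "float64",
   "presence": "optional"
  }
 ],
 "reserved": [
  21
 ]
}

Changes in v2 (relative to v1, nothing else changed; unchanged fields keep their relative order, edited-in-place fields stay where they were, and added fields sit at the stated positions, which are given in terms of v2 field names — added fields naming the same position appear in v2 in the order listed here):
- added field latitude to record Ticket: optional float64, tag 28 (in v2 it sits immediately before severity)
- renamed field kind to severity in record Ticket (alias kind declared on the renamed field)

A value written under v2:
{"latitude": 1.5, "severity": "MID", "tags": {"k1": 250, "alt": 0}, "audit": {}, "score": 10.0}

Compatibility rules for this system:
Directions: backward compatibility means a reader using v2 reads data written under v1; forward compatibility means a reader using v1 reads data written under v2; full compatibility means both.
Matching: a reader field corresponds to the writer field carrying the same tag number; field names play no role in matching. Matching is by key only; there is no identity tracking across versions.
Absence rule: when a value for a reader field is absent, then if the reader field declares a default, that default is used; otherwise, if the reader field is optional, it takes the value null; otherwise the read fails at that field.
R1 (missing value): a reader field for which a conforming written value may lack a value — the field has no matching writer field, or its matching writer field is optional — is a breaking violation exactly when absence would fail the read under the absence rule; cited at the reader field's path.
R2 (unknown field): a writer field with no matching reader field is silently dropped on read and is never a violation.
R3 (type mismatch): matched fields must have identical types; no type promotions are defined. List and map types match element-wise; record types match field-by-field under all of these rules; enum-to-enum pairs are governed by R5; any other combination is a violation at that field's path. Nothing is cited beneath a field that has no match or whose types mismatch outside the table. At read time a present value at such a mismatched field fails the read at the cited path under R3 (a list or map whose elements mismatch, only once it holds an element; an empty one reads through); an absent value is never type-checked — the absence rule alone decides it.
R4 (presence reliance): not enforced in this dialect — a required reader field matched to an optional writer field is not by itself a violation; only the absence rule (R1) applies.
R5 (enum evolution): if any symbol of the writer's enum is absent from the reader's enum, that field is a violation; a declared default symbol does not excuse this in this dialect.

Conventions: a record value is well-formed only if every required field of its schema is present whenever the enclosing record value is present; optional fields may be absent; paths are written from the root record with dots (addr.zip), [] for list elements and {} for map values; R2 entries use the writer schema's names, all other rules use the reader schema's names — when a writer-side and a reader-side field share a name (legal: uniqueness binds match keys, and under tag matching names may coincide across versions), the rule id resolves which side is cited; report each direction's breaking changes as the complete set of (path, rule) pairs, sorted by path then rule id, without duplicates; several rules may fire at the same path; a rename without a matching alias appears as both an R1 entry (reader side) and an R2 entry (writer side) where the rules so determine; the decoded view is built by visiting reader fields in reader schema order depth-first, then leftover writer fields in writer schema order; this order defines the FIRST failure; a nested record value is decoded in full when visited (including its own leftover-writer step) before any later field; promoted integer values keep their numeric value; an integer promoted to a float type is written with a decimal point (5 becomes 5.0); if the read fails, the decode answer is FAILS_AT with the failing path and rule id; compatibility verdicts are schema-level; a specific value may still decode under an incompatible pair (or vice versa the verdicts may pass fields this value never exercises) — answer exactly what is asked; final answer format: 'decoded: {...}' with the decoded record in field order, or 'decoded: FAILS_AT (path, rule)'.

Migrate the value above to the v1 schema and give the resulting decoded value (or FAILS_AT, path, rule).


decoded: {"kind": "MID", "tags": {"k1": 250, "alt": 0}, "audit": {"notes": null, "retries": 40}, "score": 10.0}

each type pair in Ticket: writer, then reader
decode walk for Ticket under reader schema v1:
  kind := "MID" (from writer severity)
  tags := {"k1": 250, "alt": 0}
  audit.notes := null (not supplied -> null)
  audit.retries := 40 (no value, default fills)
  score := 10.0
  writer latitude: unmatched, discarded
  => decoded: {"kind": "MID", "tags": {"k1": 250, "alt": 0}, "audit": {"notes": null, "retries": 40}, "score": 10.0}
the rest of the Ticket diff is inert for this question:
  added field latitude to record Ticket: optional float64, tag 28 (in v2 it sits immediately before severity) -> fires no rule on Ticket under this dialect and leaves the result unchanged
  renamed field kind to severity in record Ticket (alias kind declared on the renamed field) -> fires no rule on Ticket under this dialect and leaves the result unchanged
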